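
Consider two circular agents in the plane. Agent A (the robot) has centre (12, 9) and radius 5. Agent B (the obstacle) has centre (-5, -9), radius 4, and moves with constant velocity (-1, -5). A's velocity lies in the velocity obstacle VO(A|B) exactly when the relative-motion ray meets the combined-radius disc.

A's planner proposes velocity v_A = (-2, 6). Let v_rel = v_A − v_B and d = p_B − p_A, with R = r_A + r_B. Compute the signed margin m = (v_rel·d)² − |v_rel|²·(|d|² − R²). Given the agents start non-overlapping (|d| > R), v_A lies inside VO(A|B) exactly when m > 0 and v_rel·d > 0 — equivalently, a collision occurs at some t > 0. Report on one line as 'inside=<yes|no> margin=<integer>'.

d = (-17, -18),  |d|² = 613;  R = 5+4 = 9,  c = 613−9² = 532
v_rel = (-1, 11),  |v_rel|² = 122;  v_rel·d = (-1)·(-17) + (11)·(-18) = -181
122·t² + 362·t + 532 = 0  ⇒  m = (-181)² − 122·532 = -32143
m = -32143 < 0,  v_rel·d = -181 < 0  ⇒  outside

inside=no margin=-32143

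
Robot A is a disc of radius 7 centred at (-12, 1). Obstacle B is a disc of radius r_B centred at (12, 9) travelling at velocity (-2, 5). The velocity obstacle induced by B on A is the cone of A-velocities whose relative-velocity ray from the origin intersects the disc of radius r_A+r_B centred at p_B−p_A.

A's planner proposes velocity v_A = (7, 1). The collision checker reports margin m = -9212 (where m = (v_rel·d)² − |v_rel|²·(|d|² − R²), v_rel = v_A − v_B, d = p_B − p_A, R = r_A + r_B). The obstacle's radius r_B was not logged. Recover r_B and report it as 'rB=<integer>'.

m = -9212
d = (24, 8);  v_rel = (9, -4),  |v_rel|² = 97
v_rel×d = (9)·(8) − (-4)·(24) = 168
since m = R²·97 − 168²:  R² = (28224 + -9212) / 97 = 196
R = √196 = 14  ⇒  r_B = 14 − 7 = 7

rB=7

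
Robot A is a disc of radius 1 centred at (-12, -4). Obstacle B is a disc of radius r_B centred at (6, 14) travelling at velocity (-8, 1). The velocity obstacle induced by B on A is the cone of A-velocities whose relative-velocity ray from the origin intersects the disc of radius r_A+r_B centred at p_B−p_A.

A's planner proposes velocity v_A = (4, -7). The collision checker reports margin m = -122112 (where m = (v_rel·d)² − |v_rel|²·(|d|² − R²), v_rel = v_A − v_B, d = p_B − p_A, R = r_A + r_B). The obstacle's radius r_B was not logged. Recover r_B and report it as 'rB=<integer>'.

m = -122112
d = (18, 18);  v_rel = (12, -8),  |v_rel|² = 208
v_rel×d = (12)·(18) − (-8)·(18) = 360
since m = R²·208 − 360²:  R² = (129600 + -122112) / 208 = 36
R = √36 = 6  ⇒  r_B = 6 − 1 = 5

rB=5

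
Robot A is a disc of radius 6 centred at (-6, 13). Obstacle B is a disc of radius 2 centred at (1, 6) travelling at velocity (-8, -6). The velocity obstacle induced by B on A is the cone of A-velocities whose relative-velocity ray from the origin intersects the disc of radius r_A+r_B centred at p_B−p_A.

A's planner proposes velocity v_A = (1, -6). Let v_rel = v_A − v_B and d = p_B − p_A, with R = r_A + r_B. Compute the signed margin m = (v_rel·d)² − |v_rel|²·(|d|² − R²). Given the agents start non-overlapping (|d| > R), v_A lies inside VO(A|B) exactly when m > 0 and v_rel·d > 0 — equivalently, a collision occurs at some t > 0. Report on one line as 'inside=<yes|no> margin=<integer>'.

d = (7, -7),  |d|² = 98;  R = 6+2 = 8,  c = 98−8² = 34
v_rel = (9, 0),  |v_rel|² = 81;  v_rel·d = (9)·(7) + (0)·(-7) = 63
81·t² − 126·t + 34 = 0  ⇒  m = 63² − 81·34 = 1215
m = 1215 > 0,  v_rel·d = 63 > 0  ⇒  inside

inside=yes margin=1215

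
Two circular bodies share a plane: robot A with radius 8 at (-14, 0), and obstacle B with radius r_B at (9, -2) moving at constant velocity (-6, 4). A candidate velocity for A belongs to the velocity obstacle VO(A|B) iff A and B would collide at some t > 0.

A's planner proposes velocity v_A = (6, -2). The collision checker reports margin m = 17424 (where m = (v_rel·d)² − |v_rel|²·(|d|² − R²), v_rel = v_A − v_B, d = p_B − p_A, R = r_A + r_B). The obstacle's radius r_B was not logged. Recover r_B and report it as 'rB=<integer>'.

m = 17424
d = (23, -2);  v_rel = (12, -6),  |v_rel|² = 180
v_rel×d = (12)·(-2) − (-6)·(23) = 114
since m = R²·180 − 114²:  R² = (12996 + 17424) / 180 = 169
R = √169 = 13  ⇒  r_B = 13 − 8 = 5

rB=5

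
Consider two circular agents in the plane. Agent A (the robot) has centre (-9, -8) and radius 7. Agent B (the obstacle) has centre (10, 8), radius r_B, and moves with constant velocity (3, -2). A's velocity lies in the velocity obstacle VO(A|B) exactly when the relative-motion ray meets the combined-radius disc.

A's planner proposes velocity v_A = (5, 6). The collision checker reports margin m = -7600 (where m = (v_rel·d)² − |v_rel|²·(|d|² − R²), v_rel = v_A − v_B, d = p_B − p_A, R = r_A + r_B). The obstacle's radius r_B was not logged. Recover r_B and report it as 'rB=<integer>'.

m = -7600
d = (19, 16);  v_rel = (2, 8),  |v_rel|² = 68
v_rel×d = (2)·(16) − (8)·(19) = -120
since m = R²·68 − (-120)²:  R² = (14400 + -7600) / 68 = 100
R = √100 = 10  ⇒  r_B = 10 − 7 = 3

rB=3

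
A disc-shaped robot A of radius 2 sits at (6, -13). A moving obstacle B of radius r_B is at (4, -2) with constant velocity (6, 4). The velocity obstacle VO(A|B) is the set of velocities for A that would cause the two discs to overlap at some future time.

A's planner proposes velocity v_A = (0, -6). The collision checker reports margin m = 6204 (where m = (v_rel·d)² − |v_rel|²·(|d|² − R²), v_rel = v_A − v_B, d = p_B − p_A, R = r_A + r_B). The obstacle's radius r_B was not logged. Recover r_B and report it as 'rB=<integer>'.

m = 6204
d = (-2, 11);  v_rel = (-6, -10),  |v_rel|² = 136
v_rel×d = (-6)·(11) − (-10)·(-2) = -86
since m = R²·136 − (-86)²:  R² = (7396 + 6204) / 136 = 100
R = √100 = 10  ⇒  r_B = 10 − 2 = 8

rB=8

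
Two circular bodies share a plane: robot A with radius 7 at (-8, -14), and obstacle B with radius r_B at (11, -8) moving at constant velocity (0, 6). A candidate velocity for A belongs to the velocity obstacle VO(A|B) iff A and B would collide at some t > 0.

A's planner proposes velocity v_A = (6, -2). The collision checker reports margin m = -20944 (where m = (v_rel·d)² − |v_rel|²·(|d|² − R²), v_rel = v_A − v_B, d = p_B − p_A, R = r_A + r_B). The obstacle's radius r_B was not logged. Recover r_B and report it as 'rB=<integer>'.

m = -20944
d = (19, 6);  v_rel = (6, -8),  |v_rel|² = 100
v_rel×d = (6)·(6) − (-8)·(19) = 188
since m = R²·100 − 188²:  R² = (35344 + -20944) / 100 = 144
R = √144 = 12  ⇒  r_B = 12 − 7 = 5

rB=5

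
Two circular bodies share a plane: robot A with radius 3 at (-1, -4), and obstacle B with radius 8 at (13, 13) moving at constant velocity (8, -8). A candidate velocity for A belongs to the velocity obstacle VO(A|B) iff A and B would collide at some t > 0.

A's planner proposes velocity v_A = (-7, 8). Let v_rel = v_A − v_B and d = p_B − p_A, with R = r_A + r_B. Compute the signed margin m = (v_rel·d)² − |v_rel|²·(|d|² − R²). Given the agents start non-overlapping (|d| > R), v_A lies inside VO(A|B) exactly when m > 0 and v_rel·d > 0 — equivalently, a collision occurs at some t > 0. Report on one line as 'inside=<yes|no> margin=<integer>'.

d = (14, 17),  |d|² = 485;  R = 3+8 = 11,  c = 485−11² = 364
v_rel = (-15, 16),  |v_rel|² = 481;  v_rel·d = (-15)·(14) + (16)·(17) = 62
481·t² − 124·t + 364 = 0  ⇒  m = 62² − 481·364 = -171240
m = -171240 < 0,  v_rel·d = 62 > 0  ⇒  outside

inside=no margin=-171240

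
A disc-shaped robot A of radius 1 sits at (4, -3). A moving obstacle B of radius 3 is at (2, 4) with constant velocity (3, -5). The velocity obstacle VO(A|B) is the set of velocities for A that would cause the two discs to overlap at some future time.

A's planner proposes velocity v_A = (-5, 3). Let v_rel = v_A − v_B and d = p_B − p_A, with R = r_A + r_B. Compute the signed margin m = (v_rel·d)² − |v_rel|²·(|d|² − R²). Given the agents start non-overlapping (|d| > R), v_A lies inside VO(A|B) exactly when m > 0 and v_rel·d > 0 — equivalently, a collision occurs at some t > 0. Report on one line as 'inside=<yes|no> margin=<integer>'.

d = (-2, 7),  |d|² = 53;  R = 1+3 = 4,  c = 53−4² = 37
v_rel = (-8, 8),  |v_rel|² = 128;  v_rel·d = (-8)·(-2) + (8)·(7) = 72
128·t² − 144·t + 37 = 0  ⇒  m = 72² − 128·37 = 448
m = 448 > 0,  v_rel·d = 72 > 0  ⇒  inside

inside=yes margin=448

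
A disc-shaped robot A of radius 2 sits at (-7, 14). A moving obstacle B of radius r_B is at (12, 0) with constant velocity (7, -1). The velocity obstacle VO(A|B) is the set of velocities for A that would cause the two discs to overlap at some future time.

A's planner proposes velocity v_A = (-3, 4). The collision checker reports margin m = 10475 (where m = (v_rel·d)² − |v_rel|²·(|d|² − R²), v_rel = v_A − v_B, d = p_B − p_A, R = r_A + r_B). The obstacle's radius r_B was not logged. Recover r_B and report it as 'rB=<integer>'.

m = 10475
d = (19, -14);  v_rel = (-10, 5),  |v_rel|² = 125
v_rel×d = (-10)·(-14) − (5)·(19) = 45
since m = R²·125 − 45²:  R² = (2025 + 10475) / 125 = 100
R = √100 = 10  ⇒  r_B = 10 − 2 = 8

rB=8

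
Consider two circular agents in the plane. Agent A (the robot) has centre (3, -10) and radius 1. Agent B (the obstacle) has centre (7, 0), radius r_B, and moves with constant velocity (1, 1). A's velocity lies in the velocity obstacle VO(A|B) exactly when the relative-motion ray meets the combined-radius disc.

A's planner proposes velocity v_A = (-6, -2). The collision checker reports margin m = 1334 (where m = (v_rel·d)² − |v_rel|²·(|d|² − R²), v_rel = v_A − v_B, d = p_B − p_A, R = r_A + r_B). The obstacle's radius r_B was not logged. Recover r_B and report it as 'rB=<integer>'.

m = 1334
d = (4, 10);  v_rel = (-7, -3),  |v_rel|² = 58
v_rel×d = (-7)·(10) − (-3)·(4) = -58
since m = R²·58 − (-58)²:  R² = (3364 + 1334) / 58 = 81
R = √81 = 9  ⇒  r_B = 9 − 1 = 8

rB=8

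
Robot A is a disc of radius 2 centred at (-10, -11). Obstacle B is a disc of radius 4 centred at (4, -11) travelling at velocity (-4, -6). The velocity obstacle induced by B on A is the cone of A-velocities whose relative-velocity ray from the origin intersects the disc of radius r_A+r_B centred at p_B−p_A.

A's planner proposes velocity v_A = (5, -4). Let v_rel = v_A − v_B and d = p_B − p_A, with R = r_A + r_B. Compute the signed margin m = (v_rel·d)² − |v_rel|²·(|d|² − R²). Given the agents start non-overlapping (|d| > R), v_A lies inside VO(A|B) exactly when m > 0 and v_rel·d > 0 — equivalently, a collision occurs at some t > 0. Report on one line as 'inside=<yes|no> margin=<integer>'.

d = (14, 0),  |d|² = 196;  R = 2+4 = 6,  c = 196−6² = 160
v_rel = (9, 2),  |v_rel|² = 85;  v_rel·d = (9)·(14) + (2)·(0) = 126
85·t² − 252·t + 160 = 0  ⇒  m = 126² − 85·160 = 2276
m = 2276 > 0,  v_rel·d = 126 > 0  ⇒  inside

inside=yes margin=2276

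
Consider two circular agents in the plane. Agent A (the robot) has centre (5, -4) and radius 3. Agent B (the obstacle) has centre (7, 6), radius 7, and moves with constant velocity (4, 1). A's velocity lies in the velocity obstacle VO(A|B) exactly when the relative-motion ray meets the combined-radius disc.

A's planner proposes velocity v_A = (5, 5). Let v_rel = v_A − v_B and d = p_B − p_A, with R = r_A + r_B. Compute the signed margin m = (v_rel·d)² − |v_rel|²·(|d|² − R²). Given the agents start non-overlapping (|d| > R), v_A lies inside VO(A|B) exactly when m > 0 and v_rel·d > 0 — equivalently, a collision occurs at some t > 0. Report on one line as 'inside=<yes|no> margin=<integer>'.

d = (2, 10),  |d|² = 104;  R = 3+7 = 10,  c = 104−10² = 4
v_rel = (1, 4),  |v_rel|² = 17;  v_rel·d = (1)·(2) + (4)·(10) = 42
17·t² − 84·t + 4 = 0  ⇒  m = 42² − 17·4 = 1696
m = 1696 > 0,  v_rel·d = 42 > 0  ⇒  inside

inside=yes margin=1696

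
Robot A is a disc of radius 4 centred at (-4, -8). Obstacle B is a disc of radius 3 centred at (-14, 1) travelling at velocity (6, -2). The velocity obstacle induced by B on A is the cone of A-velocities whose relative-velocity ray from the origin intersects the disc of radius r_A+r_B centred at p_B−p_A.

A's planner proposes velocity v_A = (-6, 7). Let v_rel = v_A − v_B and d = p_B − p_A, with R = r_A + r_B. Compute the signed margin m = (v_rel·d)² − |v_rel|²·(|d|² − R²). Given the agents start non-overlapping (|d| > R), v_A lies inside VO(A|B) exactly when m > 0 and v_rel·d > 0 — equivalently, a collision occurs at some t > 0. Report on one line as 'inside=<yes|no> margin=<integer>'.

d = (-10, 9),  |d|² = 181;  R = 4+3 = 7,  c = 181−7² = 132
v_rel = (-12, 9),  |v_rel|² = 225;  v_rel·d = (-12)·(-10) + (9)·(9) = 201
225·t² − 402·t + 132 = 0  ⇒  m = 201² − 225·132 = 10701
m = 10701 > 0,  v_rel·d = 201 > 0  ⇒  inside

inside=yes margin=10701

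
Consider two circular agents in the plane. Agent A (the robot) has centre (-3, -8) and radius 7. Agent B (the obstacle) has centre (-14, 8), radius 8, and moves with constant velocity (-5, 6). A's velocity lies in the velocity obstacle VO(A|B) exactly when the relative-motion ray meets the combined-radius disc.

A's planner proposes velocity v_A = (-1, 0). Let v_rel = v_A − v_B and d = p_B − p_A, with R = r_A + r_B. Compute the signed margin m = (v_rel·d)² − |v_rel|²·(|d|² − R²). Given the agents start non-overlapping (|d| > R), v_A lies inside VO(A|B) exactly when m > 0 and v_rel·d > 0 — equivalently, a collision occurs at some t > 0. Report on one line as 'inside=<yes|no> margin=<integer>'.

d = (-11, 16),  |d|² = 377;  R = 7+8 = 15,  c = 377−15² = 152
v_rel = (4, -6),  |v_rel|² = 52;  v_rel·d = (4)·(-11) + (-6)·(16) = -140
52·t² + 280·t + 152 = 0  ⇒  m = (-140)² − 52·152 = 11696
m = 11696 > 0,  v_rel·d = -140 < 0  ⇒  outside

inside=no margin=11696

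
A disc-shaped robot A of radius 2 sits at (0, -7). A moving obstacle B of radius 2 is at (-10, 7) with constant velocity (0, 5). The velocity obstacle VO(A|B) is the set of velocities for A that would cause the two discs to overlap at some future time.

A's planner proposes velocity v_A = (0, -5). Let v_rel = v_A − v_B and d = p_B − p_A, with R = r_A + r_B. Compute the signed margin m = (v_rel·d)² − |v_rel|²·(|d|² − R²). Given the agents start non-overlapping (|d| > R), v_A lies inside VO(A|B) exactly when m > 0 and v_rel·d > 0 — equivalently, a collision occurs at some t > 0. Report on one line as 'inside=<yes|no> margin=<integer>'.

d = (-10, 14),  |d|² = 296;  R = 2+2 = 4,  c = 296−4² = 280
v_rel = (0, -10),  |v_rel|² = 100;  v_rel·d = (0)·(-10) + (-10)·(14) = -140
100·t² + 280·t + 280 = 0  ⇒  m = (-140)² − 100·280 = -8400
m = -8400 < 0,  v_rel·d = -140 < 0  ⇒  outside

inside=no margin=-8400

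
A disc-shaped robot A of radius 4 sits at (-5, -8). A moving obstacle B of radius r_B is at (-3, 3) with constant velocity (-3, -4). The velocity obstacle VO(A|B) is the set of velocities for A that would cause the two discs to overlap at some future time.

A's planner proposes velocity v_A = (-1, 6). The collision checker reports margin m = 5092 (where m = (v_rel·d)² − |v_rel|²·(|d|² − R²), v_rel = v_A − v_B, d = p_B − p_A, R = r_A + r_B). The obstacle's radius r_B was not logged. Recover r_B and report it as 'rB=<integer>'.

m = 5092
d = (2, 11);  v_rel = (2, 10),  |v_rel|² = 104
v_rel×d = (2)·(11) − (10)·(2) = 2
since m = R²·104 − 2²:  R² = (4 + 5092) / 104 = 49
R = √49 = 7  ⇒  r_B = 7 − 4 = 3

rB=3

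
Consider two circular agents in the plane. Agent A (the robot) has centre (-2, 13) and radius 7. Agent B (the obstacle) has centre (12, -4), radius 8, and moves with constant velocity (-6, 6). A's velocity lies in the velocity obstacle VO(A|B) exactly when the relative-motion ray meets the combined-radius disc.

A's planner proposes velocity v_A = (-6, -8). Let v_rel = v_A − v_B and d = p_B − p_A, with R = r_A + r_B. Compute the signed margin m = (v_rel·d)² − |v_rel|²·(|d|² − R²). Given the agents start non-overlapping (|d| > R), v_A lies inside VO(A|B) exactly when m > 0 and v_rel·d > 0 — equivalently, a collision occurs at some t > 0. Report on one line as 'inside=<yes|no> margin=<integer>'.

d = (14, -17),  |d|² = 485;  R = 7+8 = 15,  c = 485−15² = 260
v_rel = (0, -14),  |v_rel|² = 196;  v_rel·d = (0)·(14) + (-14)·(-17) = 238
196·t² − 476·t + 260 = 0  ⇒  m = 238² − 196·260 = 5684
m = 5684 > 0,  v_rel·d = 238 > 0  ⇒  inside

inside=yes margin=5684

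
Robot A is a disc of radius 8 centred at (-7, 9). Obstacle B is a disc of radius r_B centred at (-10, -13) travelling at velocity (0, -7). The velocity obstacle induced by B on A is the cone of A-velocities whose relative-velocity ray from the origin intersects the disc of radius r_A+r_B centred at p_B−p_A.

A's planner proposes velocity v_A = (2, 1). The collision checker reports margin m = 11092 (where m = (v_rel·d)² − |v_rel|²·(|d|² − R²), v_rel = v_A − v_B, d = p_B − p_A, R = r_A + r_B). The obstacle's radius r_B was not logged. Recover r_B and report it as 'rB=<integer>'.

m = 11092
d = (-3, -22);  v_rel = (2, 8),  |v_rel|² = 68
v_rel×d = (2)·(-22) − (8)·(-3) = -20
since m = R²·68 − (-20)²:  R² = (400 + 11092) / 68 = 169
R = √169 = 13  ⇒  r_B = 13 − 8 = 5

rB=5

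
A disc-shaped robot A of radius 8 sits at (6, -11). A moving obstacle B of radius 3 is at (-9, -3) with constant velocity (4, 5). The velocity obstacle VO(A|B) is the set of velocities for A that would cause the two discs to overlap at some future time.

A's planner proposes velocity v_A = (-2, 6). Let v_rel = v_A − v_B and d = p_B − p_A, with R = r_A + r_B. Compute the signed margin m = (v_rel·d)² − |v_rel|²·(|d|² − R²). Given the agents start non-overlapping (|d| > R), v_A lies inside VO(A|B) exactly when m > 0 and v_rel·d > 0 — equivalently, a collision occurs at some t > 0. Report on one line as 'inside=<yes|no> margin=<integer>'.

d = (-15, 8),  |d|² = 289;  R = 8+3 = 11,  c = 289−11² = 168
v_rel = (-6, 1),  |v_rel|² = 37;  v_rel·d = (-6)·(-15) + (1)·(8) = 98
37·t² − 196·t + 168 = 0  ⇒  m = 98² − 37·168 = 3388
m = 3388 > 0,  v_rel·d = 98 > 0  ⇒  inside

inside=yes margin=3388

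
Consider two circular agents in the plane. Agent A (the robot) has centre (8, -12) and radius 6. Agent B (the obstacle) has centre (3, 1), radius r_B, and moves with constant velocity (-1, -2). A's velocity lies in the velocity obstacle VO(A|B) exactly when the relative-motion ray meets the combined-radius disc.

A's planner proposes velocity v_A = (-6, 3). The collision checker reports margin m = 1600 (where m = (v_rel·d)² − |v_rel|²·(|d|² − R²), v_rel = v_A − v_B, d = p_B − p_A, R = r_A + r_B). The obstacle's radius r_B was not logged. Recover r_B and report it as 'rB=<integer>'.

m = 1600
d = (-5, 13);  v_rel = (-5, 5),  |v_rel|² = 50
v_rel×d = (-5)·(13) − (5)·(-5) = -40
since m = R²·50 − (-40)²:  R² = (1600 + 1600) / 50 = 64
R = √64 = 8  ⇒  r_B = 8 − 6 = 2

rB=2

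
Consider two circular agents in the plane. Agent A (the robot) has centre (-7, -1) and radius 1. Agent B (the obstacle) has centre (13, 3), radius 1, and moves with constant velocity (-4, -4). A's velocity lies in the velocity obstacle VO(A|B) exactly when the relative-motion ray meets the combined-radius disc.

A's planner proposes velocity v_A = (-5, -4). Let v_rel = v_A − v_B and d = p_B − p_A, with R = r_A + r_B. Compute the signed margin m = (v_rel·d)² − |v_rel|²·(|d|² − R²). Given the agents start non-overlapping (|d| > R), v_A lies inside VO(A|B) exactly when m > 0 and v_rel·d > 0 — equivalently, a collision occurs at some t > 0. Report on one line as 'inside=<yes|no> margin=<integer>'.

d = (20, 4),  |d|² = 416;  R = 1+1 = 2,  c = 416−2² = 412
v_rel = (-1, 0),  |v_rel|² = 1;  v_rel·d = (-1)·(20) + (0)·(4) = -20
1·t² + 40·t + 412 = 0  ⇒  m = (-20)² − 1·412 = -12
m = -12 < 0,  v_rel·d = -20 < 0  ⇒  outside

inside=no margin=-12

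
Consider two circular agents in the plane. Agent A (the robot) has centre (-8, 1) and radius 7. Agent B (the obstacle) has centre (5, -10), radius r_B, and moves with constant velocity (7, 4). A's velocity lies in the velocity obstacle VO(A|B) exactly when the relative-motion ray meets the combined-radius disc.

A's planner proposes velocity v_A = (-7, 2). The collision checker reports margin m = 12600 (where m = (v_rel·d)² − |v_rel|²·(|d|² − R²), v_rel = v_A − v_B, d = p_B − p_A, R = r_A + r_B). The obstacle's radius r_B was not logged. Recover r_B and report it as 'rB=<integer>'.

m = 12600
d = (13, -11);  v_rel = (-14, -2),  |v_rel|² = 200
v_rel×d = (-14)·(-11) − (-2)·(13) = 180
since m = R²·200 − 180²:  R² = (32400 + 12600) / 200 = 225
R = √225 = 15  ⇒  r_B = 15 − 7 = 8

rB=8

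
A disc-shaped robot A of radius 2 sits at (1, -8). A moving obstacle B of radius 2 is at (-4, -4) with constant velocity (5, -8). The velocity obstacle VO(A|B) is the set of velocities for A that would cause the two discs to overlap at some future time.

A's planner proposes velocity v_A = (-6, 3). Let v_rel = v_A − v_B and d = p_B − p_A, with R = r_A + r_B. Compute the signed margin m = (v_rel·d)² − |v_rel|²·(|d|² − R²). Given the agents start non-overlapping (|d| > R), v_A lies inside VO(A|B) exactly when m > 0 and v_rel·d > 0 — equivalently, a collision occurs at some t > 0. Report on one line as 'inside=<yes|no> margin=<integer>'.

d = (-5, 4),  |d|² = 41;  R = 2+2 = 4,  c = 41−4² = 25
v_rel = (-11, 11),  |v_rel|² = 242;  v_rel·d = (-11)·(-5) + (11)·(4) = 99
242·t² − 198·t + 25 = 0  ⇒  m = 99² − 242·25 = 3751
m = 3751 > 0,  v_rel·d = 99 > 0  ⇒  inside

inside=yes margin=3751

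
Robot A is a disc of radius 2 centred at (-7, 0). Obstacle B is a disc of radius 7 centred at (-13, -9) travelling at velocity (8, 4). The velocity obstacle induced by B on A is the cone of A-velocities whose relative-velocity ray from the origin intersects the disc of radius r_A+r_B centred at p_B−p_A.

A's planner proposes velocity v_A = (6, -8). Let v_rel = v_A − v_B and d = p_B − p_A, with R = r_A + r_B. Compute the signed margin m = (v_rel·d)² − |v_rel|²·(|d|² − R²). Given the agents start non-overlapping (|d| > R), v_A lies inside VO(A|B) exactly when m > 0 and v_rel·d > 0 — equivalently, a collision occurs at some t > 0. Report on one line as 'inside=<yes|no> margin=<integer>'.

d = (-6, -9),  |d|² = 117;  R = 2+7 = 9,  c = 117−9² = 36
v_rel = (-2, -12),  |v_rel|² = 148;  v_rel·d = (-2)·(-6) + (-12)·(-9) = 120
148·t² − 240·t + 36 = 0  ⇒  m = 120² − 148·36 = 9072
m = 9072 > 0,  v_rel·d = 120 > 0  ⇒  inside

inside=yes margin=9072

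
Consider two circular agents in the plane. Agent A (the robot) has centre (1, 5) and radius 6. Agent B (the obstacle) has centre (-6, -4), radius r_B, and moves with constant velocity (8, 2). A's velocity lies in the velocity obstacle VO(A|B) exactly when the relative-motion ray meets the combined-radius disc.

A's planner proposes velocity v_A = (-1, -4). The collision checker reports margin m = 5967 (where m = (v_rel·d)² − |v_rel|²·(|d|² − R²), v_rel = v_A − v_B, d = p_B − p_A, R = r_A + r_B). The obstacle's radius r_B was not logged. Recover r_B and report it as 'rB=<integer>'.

m = 5967
d = (-7, -9);  v_rel = (-9, -6),  |v_rel|² = 117
v_rel×d = (-9)·(-9) − (-6)·(-7) = 39
since m = R²·117 − 39²:  R² = (1521 + 5967) / 117 = 64
R = √64 = 8  ⇒  r_B = 8 − 6 = 2

rB=2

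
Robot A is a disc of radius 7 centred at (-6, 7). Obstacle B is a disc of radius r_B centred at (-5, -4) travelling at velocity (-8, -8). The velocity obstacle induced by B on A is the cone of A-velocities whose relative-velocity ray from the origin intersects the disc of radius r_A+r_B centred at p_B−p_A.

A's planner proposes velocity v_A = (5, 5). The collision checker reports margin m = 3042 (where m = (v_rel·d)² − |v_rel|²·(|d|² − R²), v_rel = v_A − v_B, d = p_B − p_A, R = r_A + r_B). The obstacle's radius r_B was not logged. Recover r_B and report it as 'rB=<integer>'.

m = 3042
d = (1, -11);  v_rel = (13, 13),  |v_rel|² = 338
v_rel×d = (13)·(-11) − (13)·(1) = -156
since m = R²·338 − (-156)²:  R² = (24336 + 3042) / 338 = 81
R = √81 = 9  ⇒  r_B = 9 − 7 = 2

rB=2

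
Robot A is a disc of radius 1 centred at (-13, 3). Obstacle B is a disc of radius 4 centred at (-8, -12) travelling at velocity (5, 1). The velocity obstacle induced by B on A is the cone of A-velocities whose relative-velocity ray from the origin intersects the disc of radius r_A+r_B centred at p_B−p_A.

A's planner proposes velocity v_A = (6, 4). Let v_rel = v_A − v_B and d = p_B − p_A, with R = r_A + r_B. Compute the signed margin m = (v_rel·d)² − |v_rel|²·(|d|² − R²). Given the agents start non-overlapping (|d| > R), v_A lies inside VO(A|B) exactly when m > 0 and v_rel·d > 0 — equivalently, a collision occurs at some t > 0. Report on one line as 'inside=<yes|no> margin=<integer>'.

d = (5, -15),  |d|² = 250;  R = 1+4 = 5,  c = 250−5² = 225
v_rel = (1, 3),  |v_rel|² = 10;  v_rel·d = (1)·(5) + (3)·(-15) = -40
10·t² + 80·t + 225 = 0  ⇒  m = (-40)² − 10·225 = -650
m = -650 < 0,  v_rel·d = -40 < 0  ⇒  outside

inside=no margin=-650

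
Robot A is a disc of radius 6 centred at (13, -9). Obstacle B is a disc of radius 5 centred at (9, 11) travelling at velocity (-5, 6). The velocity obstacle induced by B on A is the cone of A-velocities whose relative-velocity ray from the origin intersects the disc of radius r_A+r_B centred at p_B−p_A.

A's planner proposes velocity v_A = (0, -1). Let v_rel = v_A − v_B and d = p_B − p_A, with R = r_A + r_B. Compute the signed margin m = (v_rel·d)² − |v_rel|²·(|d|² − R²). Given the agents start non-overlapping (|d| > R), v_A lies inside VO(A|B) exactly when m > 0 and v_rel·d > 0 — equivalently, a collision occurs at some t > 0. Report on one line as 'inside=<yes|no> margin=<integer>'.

d = (-4, 20),  |d|² = 416;  R = 6+5 = 11,  c = 416−11² = 295
v_rel = (5, -7),  |v_rel|² = 74;  v_rel·d = (5)·(-4) + (-7)·(20) = -160
74·t² + 320·t + 295 = 0  ⇒  m = (-160)² − 74·295 = 3770
m = 3770 > 0,  v_rel·d = -160 < 0  ⇒  outside

inside=no margin=3770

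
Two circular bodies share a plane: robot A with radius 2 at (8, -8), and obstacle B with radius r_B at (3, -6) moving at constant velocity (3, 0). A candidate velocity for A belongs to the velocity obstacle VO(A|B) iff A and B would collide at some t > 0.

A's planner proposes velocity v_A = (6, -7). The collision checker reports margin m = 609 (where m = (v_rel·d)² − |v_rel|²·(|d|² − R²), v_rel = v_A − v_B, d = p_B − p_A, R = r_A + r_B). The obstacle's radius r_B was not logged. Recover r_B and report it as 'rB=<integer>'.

m = 609
d = (-5, 2);  v_rel = (3, -7),  |v_rel|² = 58
v_rel×d = (3)·(2) − (-7)·(-5) = -29
since m = R²·58 − (-29)²:  R² = (841 + 609) / 58 = 25
R = √25 = 5  ⇒  r_B = 5 − 2 = 3

rB=3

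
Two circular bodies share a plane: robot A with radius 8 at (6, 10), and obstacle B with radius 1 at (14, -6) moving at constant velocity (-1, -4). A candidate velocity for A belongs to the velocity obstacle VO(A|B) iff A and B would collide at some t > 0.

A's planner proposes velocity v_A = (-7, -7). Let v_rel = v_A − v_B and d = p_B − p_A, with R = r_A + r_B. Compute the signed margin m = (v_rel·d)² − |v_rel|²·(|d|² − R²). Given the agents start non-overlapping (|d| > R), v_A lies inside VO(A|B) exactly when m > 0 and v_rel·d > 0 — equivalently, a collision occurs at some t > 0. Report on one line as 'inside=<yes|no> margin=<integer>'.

d = (8, -16),  |d|² = 320;  R = 8+1 = 9,  c = 320−9² = 239
v_rel = (-6, -3),  |v_rel|² = 45;  v_rel·d = (-6)·(8) + (-3)·(-16) = 0
45·t² − 0·t + 239 = 0  ⇒  m = 0² − 45·239 = -10755
m = -10755 < 0,  v_rel·d = 0 = 0  ⇒  outside

inside=no margin=-10755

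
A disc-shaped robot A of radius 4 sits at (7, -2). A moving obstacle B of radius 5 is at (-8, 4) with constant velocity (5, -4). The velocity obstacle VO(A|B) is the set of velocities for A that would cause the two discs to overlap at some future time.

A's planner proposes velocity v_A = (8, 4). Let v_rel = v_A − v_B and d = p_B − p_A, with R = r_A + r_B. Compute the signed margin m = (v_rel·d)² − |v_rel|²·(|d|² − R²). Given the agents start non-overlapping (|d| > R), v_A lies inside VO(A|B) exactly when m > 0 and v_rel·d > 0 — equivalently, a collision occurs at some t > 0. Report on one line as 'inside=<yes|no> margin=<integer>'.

d = (-15, 6),  |d|² = 261;  R = 4+5 = 9,  c = 261−9² = 180
v_rel = (3, 8),  |v_rel|² = 73;  v_rel·d = (3)·(-15) + (8)·(6) = 3
73·t² − 6·t + 180 = 0  ⇒  m = 3² − 73·180 = -13131
m = -13131 < 0,  v_rel·d = 3 > 0  ⇒  outside

inside=no margin=-13131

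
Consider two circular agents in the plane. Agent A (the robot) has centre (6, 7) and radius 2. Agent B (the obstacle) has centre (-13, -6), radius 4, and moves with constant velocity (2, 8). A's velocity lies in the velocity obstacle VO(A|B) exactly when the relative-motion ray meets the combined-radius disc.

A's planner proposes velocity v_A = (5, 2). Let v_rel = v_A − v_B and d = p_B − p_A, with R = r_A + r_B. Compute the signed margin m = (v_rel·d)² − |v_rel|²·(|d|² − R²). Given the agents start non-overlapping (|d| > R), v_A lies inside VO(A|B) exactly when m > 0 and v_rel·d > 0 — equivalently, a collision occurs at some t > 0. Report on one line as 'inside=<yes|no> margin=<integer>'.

d = (-19, -13),  |d|² = 530;  R = 2+4 = 6,  c = 530−6² = 494
v_rel = (3, -6),  |v_rel|² = 45;  v_rel·d = (3)·(-19) + (-6)·(-13) = 21
45·t² − 42·t + 494 = 0  ⇒  m = 21² − 45·494 = -21789
m = -21789 < 0,  v_rel·d = 21 > 0  ⇒  outside

inside=no margin=-21789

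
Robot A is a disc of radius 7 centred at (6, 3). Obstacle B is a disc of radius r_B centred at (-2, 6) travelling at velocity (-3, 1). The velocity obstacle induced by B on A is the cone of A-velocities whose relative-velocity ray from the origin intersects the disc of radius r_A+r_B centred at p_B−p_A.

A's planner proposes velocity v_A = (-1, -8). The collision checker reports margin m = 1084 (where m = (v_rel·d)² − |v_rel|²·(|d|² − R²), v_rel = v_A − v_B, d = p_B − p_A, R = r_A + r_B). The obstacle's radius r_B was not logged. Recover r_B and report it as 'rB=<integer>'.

m = 1084
d = (-8, 3);  v_rel = (2, -9),  |v_rel|² = 85
v_rel×d = (2)·(3) − (-9)·(-8) = -66
since m = R²·85 − (-66)²:  R² = (4356 + 1084) / 85 = 64
R = √64 = 8  ⇒  r_B = 8 − 7 = 1

rB=1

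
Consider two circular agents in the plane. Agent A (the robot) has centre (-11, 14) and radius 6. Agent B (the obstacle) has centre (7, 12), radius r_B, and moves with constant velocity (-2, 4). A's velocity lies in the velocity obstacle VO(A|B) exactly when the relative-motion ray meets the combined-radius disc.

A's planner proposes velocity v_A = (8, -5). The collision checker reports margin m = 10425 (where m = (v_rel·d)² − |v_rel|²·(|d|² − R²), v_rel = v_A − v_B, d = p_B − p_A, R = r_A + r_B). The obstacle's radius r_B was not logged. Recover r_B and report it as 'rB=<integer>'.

m = 10425
d = (18, -2);  v_rel = (10, -9),  |v_rel|² = 181
v_rel×d = (10)·(-2) − (-9)·(18) = 142
since m = R²·181 − 142²:  R² = (20164 + 10425) / 181 = 169
R = √169 = 13  ⇒  r_B = 13 − 6 = 7

rB=7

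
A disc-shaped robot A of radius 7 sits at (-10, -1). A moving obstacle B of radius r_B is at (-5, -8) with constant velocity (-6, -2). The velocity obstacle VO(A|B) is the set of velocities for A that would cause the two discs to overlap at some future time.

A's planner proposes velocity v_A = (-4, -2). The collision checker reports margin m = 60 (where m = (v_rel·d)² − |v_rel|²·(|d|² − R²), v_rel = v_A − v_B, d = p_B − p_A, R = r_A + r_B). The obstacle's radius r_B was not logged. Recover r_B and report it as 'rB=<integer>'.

m = 60
d = (5, -7);  v_rel = (2, 0),  |v_rel|² = 4
v_rel×d = (2)·(-7) − (0)·(5) = -14
since m = R²·4 − (-14)²:  R² = (196 + 60) / 4 = 64
R = √64 = 8  ⇒  r_B = 8 − 7 = 1

rB=1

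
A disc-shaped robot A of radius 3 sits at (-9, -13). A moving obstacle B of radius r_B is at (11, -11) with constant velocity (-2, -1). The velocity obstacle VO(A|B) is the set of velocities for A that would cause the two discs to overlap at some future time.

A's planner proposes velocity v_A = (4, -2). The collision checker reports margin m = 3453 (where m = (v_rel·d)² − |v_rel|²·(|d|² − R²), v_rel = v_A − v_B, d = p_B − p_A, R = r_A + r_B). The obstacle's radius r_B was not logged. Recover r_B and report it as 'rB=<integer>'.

m = 3453
d = (20, 2);  v_rel = (6, -1),  |v_rel|² = 37
v_rel×d = (6)·(2) − (-1)·(20) = 32
since m = R²·37 − 32²:  R² = (1024 + 3453) / 37 = 121
R = √121 = 11  ⇒  r_B = 11 − 3 = 8

rB=8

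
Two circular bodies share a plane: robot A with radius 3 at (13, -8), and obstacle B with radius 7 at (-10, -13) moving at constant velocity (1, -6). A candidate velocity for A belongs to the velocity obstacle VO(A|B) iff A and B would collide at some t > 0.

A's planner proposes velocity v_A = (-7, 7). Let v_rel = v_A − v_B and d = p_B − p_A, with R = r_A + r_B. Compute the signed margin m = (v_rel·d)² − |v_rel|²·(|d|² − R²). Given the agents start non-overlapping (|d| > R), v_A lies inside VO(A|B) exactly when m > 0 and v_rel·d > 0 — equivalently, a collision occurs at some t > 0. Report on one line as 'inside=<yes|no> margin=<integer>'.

d = (-23, -5),  |d|² = 554;  R = 3+7 = 10,  c = 554−10² = 454
v_rel = (-8, 13),  |v_rel|² = 233;  v_rel·d = (-8)·(-23) + (13)·(-5) = 119
233·t² − 238·t + 454 = 0  ⇒  m = 119² − 233·454 = -91621
m = -91621 < 0,  v_rel·d = 119 > 0  ⇒  outside

inside=no margin=-91621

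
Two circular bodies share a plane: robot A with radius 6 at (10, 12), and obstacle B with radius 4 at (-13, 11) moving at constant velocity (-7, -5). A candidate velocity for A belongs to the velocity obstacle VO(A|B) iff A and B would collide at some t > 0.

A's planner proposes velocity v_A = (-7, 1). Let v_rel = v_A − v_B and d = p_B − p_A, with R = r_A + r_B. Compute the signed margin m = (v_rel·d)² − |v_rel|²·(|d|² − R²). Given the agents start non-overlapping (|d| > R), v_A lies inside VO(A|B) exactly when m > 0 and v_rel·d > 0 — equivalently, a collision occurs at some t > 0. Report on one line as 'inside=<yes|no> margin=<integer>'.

d = (-23, -1),  |d|² = 530;  R = 6+4 = 10,  c = 530−10² = 430
v_rel = (0, 6),  |v_rel|² = 36;  v_rel·d = (0)·(-23) + (6)·(-1) = -6
36·t² + 12·t + 430 = 0  ⇒  m = (-6)² − 36·430 = -15444
m = -15444 < 0,  v_rel·d = -6 < 0  ⇒  outside

inside=no margin=-15444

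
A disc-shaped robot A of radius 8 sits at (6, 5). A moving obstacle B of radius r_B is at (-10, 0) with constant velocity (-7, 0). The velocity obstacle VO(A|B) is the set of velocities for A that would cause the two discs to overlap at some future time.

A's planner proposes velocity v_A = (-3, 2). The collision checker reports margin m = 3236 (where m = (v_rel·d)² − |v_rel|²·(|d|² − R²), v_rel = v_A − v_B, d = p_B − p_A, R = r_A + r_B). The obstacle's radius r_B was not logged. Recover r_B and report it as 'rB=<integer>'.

m = 3236
d = (-16, -5);  v_rel = (4, 2),  |v_rel|² = 20
v_rel×d = (4)·(-5) − (2)·(-16) = 12
since m = R²·20 − 12²:  R² = (144 + 3236) / 20 = 169
R = √169 = 13  ⇒  r_B = 13 − 8 = 5

rB=5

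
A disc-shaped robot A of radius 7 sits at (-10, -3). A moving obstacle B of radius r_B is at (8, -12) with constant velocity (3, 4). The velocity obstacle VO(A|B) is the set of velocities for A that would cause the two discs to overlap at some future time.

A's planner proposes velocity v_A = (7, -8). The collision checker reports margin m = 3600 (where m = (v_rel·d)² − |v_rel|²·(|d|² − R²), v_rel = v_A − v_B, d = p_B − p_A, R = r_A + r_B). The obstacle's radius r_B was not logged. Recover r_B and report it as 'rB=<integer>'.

m = 3600
d = (18, -9);  v_rel = (4, -12),  |v_rel|² = 160
v_rel×d = (4)·(-9) − (-12)·(18) = 180
since m = R²·160 − 180²:  R² = (32400 + 3600) / 160 = 225
R = √225 = 15  ⇒  r_B = 15 − 7 = 8

rB=8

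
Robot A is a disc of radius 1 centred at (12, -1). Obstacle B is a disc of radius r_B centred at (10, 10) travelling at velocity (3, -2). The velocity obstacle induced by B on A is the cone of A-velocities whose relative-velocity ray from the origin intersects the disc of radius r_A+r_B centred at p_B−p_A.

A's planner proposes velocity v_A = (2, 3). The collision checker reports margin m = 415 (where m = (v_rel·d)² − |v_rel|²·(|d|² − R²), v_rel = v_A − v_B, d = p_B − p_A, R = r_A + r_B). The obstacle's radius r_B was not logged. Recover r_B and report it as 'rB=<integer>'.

m = 415
d = (-2, 11);  v_rel = (-1, 5),  |v_rel|² = 26
v_rel×d = (-1)·(11) − (5)·(-2) = -1
since m = R²·26 − (-1)²:  R² = (1 + 415) / 26 = 16
R = √16 = 4  ⇒  r_B = 4 − 1 = 3

rB=3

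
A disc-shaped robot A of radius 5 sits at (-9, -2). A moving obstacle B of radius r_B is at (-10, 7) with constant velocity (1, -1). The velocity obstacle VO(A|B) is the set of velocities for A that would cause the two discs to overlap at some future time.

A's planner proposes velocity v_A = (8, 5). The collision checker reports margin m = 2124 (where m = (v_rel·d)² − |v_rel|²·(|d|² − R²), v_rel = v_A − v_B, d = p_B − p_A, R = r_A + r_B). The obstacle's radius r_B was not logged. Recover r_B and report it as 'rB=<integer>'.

m = 2124
d = (-1, 9);  v_rel = (7, 6),  |v_rel|² = 85
v_rel×d = (7)·(9) − (6)·(-1) = 69
since m = R²·85 − 69²:  R² = (4761 + 2124) / 85 = 81
R = √81 = 9  ⇒  r_B = 9 − 5 = 4

rB=4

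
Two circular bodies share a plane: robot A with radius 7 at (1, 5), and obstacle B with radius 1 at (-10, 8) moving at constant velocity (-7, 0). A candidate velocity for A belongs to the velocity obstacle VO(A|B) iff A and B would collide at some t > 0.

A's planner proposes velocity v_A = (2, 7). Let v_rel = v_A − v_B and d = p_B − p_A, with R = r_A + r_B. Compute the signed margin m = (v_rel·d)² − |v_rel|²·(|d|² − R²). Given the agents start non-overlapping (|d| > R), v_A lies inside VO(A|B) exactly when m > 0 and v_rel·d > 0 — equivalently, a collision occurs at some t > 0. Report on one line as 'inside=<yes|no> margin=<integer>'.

d = (-11, 3),  |d|² = 130;  R = 7+1 = 8,  c = 130−8² = 66
v_rel = (9, 7),  |v_rel|² = 130;  v_rel·d = (9)·(-11) + (7)·(3) = -78
130·t² + 156·t + 66 = 0  ⇒  m = (-78)² − 130·66 = -2496
m = -2496 < 0,  v_rel·d = -78 < 0  ⇒  outside

inside=no margin=-2496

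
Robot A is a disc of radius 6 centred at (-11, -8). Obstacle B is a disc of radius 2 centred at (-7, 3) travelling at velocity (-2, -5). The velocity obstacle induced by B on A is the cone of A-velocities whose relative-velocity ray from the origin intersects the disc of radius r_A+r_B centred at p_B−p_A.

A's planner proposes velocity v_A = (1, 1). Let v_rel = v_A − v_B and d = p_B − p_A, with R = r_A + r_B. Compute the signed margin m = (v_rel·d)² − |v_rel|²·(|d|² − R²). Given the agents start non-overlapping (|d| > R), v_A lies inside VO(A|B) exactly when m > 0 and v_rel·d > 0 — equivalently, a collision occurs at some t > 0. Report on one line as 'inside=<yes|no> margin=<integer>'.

d = (4, 11),  |d|² = 137;  R = 6+2 = 8,  c = 137−8² = 73
v_rel = (3, 6),  |v_rel|² = 45;  v_rel·d = (3)·(4) + (6)·(11) = 78
45·t² − 156·t + 73 = 0  ⇒  m = 78² − 45·73 = 2799
m = 2799 > 0,  v_rel·d = 78 > 0  ⇒  inside

inside=yes margin=2799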